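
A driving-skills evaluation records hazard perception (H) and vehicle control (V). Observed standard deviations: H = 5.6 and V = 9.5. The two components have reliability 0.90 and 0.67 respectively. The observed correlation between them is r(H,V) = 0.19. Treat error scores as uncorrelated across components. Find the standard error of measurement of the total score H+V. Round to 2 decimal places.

5.74

Var(total) = 121.61 + 20.216 = 141.826.
True-score variance = 88.6915 + 20.216 = 108.907, so reliability = 0.7679.
Error variance = 141.826 − 108.907 = 32.9185; SEM = √32.9185 = 5.74.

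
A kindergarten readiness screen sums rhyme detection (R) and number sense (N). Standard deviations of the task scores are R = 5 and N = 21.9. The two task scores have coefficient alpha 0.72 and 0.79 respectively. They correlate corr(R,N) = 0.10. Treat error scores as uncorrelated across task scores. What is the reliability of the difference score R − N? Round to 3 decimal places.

Var(R−N) = 5² + 21.9² − 2·5·21.9·0.10 = 504.61 − 21.9 = 482.71.
With uncorrelated errors the cross-covariances are all true-score covariance, so they carry over unchanged; only the diagonal terms shrink to ρᵢσᵢ².
True-score variance = [5²·0.72 + 21.9²·0.79] − 21.9 = 396.892 − 21.9 = 374.992.
Reliability = 374.992 / 482.71 = 0.777.

0.777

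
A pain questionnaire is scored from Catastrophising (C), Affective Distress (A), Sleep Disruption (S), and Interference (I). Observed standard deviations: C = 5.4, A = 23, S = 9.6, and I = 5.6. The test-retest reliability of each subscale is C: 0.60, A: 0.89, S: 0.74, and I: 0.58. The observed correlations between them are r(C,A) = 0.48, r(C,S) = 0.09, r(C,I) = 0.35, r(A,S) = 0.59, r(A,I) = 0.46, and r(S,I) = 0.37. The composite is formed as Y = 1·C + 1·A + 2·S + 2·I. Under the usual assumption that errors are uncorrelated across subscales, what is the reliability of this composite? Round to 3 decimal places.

Var(Y) = 5.4² + 23² + 2²·9.6² + 2²·5.6² + 2·[5.4·23·0.48 + 2·5.4·9.6·0.09 + 2·5.4·5.6·0.35 + 2·23·9.6·0.59 + 2·23·5.6·0.46 + 4·9.6·5.6·0.37] = 1052.24 + 1097.44 = 2149.68.
With uncorrelated errors the cross-covariances are all true-score covariance, so they carry over unchanged; only the diagonal terms shrink to ρᵢσᵢ².
True-score variance = [5.4²·0.60 + 23²·0.89 + 2²·9.6²·0.74 + 2²·5.6²·0.58] + 1097.44 = 833.855 + 1097.44 = 1931.29.
Reliability = 1931.29 / 2149.68 = 0.898.

0.898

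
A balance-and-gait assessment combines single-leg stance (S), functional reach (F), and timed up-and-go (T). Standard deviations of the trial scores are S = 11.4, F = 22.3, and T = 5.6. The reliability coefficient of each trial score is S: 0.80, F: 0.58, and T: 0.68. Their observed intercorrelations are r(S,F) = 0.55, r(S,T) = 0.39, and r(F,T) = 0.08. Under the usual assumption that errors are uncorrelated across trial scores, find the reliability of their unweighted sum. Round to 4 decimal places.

Var(S+F+T) = 11.4² + 22.3² + 5.6² + 2·[11.4·22.3·0.55 + 11.4·5.6·0.39 + 22.3·5.6·0.08] = 658.61 + 349.418 = 1008.03.
Under uncorrelated errors the observed covariances equal the true-score covariances, so only the own-variance terms attenuate.
True-score variance = [11.4²·0.80 + 22.3²·0.58 + 5.6²·0.68] + 349.418 = 413.721 + 349.418 = 763.139.
Reliability = 763.139 / 1008.03 = 0.7571.

0.7571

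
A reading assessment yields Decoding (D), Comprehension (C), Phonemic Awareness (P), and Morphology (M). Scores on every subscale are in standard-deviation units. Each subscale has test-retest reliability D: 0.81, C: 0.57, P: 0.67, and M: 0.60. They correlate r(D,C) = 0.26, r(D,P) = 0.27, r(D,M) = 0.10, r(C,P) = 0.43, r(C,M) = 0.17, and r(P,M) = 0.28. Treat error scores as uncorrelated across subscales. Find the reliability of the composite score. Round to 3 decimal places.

Var(D+C+P+M) = 4 + 2·[0.26 + 0.27 + 0.10 + 0.43 + 0.17 + 0.28] = 4 + 3.02 = 7.02.
Under uncorrelated errors the observed covariances equal the true-score covariances, so only the own-variance terms attenuate.
True-score variance = [0.81 + 0.57 + 0.67 + 0.60] + 3.02 = 2.65 + 3.02 = 5.67.
Reliability = 5.67 / 7.02 = 0.808.

0.808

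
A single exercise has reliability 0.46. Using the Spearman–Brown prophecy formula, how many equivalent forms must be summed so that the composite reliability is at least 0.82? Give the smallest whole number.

6

k ≥ ρ*(1−ρ₁)/(ρ₁(1−ρ*)) = 0.82·0.54 / (0.46·0.18) = 5.348.
Smallest integer k = 6.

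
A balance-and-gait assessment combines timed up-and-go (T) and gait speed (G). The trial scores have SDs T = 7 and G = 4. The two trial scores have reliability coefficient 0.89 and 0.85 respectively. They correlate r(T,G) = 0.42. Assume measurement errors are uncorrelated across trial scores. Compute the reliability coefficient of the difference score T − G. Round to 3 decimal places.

Var(T−G) = 7² + 4² − 2·7·4·0.42 = 65 − 23.52 = 41.48.
Because errors are independent across components, Cov(Tᵢ,Tⱼ) = Cov(Xᵢ,Xⱼ); the off-diagonal part of the true-score variance is the same as above.
True-score variance = [7²·0.89 + 4²·0.85] − 23.52 = 57.21 − 23.52 = 33.69.
Reliability = 33.69 / 41.48 = 0.812.

0.812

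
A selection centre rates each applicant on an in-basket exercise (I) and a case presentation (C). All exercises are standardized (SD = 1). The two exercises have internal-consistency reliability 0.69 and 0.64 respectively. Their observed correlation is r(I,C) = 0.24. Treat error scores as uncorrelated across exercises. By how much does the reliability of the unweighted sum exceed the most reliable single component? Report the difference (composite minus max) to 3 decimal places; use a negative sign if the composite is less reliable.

Var(sum) = 2 + 0.48 = 2.48; true-score variance = 1.33 + 0.48 = 1.81; composite reliability = 0.7298.
Max component reliability = 0.6900.
Difference = 0.7298 − 0.6900 = 0.040.

0.040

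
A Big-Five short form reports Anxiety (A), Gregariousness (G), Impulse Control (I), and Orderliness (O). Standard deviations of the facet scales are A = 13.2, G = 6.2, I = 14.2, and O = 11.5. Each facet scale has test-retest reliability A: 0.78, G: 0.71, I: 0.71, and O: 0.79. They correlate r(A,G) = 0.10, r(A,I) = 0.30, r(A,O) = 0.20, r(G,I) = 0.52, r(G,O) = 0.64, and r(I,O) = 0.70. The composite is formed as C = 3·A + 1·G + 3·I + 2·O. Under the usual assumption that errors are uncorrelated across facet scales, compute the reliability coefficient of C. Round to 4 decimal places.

0.8621

Var(C) = 3²·13.2² + 6.2² + 3²·14.2² + 2²·11.5² + 2·[3·13.2·6.2·0.10 + 9·13.2·14.2·0.30 + 6·13.2·11.5·0.20 + 3·6.2·14.2·0.52 + 2·6.2·11.5·0.64 + 6·14.2·11.5·0.70] = 3950.36 + 3254.53 = 7204.89.
Under uncorrelated errors the observed covariances equal the true-score covariances, so only the own-variance terms attenuate.
True-score variance = [3²·13.2²·0.78 + 6.2²·0.71 + 3²·14.2²·0.71 + 2²·11.5²·0.79] + 3254.53 = 2956.85 + 3254.53 = 6211.38.
Reliability = 6211.38 / 7204.89 = 0.8621.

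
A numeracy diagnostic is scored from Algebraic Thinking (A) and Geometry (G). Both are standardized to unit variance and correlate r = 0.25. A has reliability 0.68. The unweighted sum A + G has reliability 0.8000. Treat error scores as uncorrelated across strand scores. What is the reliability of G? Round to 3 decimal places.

Var(A+G) = 2 + 2·0.25 = 2.500.
True-score variance = ρ_A + ρ_G + 2·0.25, so 0.8000 = (0.68 + ρ_G + 0.50) / 2.500.
ρ_G = 0.8000·2.500 − 0.68 − 0.50 = 0.820.

0.820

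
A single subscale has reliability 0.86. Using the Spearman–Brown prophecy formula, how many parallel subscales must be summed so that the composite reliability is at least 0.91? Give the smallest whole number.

k ≥ ρ*(1−ρ₁)/(ρ₁(1−ρ*)) = 0.91·0.14 / (0.86·0.09) = 1.646.
Smallest integer k = 2.

2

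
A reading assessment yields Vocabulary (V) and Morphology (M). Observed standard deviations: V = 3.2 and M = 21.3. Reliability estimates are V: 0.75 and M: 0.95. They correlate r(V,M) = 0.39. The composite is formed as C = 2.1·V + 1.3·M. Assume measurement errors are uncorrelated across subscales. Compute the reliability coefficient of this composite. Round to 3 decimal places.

0.948

Var(C) = 2.1²·3.2² + 1.3²·21.3² + 2·[2.73·3.2·21.3·0.39] = 811.895 + 145.14 = 957.034.
Under uncorrelated errors the observed covariances equal the true-score covariances, so only the own-variance terms attenuate.
True-score variance = [2.1²·3.2²·0.75 + 1.3²·21.3²·0.95] + 145.14 = 762.268 + 145.14 = 907.408.
Reliability = 907.408 / 957.034 = 0.948.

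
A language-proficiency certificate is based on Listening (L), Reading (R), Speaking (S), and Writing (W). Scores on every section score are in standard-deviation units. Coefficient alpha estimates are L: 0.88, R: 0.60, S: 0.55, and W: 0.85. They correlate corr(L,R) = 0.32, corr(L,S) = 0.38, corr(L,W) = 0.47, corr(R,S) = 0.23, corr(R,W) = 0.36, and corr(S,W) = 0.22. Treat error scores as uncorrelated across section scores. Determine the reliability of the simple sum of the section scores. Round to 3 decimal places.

Var(L+R+S+W) = 4 + 2·[0.32 + 0.38 + 0.47 + 0.23 + 0.36 + 0.22] = 4 + 3.96 = 7.96.
With uncorrelated errors the cross-covariances are all true-score covariance, so they carry over unchanged; only the diagonal terms shrink to ρᵢσᵢ².
True-score variance = [0.88 + 0.60 + 0.55 + 0.85] + 3.96 = 2.88 + 3.96 = 6.84.
Reliability = 6.84 / 7.96 = 0.859.

0.859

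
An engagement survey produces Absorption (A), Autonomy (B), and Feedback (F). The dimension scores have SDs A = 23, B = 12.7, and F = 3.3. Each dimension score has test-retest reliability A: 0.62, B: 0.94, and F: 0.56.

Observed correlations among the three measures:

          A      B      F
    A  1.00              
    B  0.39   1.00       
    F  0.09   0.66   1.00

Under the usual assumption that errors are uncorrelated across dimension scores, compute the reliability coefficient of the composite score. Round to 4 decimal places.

Var(A+B+F) = 23² + 12.7² + 3.3² + 2·[23·12.7·0.39 + 23·3.3·0.09 + 12.7·3.3·0.66] = 701.18 + 296.821 = 998.001.
Under uncorrelated errors the observed covariances equal the true-score covariances, so only the own-variance terms attenuate.
True-score variance = [23²·0.62 + 12.7²·0.94 + 3.3²·0.56] + 296.821 = 485.691 + 296.821 = 782.512.
Reliability = 782.512 / 998.001 = 0.7841.

0.7841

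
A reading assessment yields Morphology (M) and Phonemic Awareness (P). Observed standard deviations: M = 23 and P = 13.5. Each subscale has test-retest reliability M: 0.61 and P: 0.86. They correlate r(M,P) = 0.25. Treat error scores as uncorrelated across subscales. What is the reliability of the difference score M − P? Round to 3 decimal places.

Var(M−P) = 23² + 13.5² − 2·23·13.5·0.25 = 711.25 − 155.25 = 556.
With uncorrelated errors the cross-covariances are all true-score covariance, so they carry over unchanged; only the diagonal terms shrink to ρᵢσᵢ².
True-score variance = [23²·0.61 + 13.5²·0.86] − 155.25 = 479.425 − 155.25 = 324.175.
Reliability = 324.175 / 556 = 0.583.

0.583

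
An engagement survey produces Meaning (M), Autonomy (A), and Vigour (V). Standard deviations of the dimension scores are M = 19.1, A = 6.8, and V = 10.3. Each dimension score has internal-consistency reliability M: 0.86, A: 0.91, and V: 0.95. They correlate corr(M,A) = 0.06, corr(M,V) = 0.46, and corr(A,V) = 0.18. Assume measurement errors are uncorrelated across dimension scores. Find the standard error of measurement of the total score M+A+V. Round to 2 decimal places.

Var(total) = 517.14 + 221.792 = 738.932.
True-score variance = 456.601 + 221.792 = 678.392, so reliability = 0.9181.
Error variance = 738.932 − 678.392 = 60.5395; SEM = √60.5395 = 7.78.

7.78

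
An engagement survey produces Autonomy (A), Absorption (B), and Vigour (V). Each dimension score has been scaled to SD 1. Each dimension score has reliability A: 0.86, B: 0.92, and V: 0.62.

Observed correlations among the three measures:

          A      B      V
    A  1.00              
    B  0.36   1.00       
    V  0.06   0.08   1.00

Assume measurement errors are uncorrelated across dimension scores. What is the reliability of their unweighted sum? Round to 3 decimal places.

Var(A+B+V) = 3 + 2·[0.36 + 0.06 + 0.08] = 3 + 1 = 4.
Because errors are independent across components, Cov(Tᵢ,Tⱼ) = Cov(Xᵢ,Xⱼ); the off-diagonal part of the true-score variance is the same as above.
True-score variance = [0.86 + 0.92 + 0.62] + 1 = 2.4 + 1 = 3.4.
Reliability = 3.4 / 4 = 0.850.

0.850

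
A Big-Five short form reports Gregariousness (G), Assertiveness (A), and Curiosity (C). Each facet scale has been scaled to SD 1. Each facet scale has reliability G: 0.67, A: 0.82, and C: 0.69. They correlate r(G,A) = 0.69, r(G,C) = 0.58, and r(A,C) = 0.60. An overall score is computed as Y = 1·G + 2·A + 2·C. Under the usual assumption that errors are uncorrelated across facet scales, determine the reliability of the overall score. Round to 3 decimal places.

0.879

Var(Y) = 1 + 2² + 2² + 2·[2·0.69 + 2·0.58 + 4·0.60] = 9 + 9.88 = 18.88.
Because errors are independent across components, Cov(Tᵢ,Tⱼ) = Cov(Xᵢ,Xⱼ); the off-diagonal part of the true-score variance is the same as above.
True-score variance = [0.67 + 2²·0.82 + 2²·0.69] + 9.88 = 6.71 + 9.88 = 16.59.
Reliability = 16.59 / 18.88 = 0.879.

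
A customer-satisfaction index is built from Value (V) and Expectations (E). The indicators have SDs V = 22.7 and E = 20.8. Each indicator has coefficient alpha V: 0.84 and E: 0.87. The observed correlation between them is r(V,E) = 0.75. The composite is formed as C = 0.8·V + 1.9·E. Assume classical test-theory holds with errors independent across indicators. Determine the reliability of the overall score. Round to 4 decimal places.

0.9138

Var(C) = 0.8²·22.7² + 1.9²·20.8² + 2·[1.52·22.7·20.8·0.75] = 1891.62 + 1076.52 = 2968.14.
Because errors are independent across components, Cov(Tᵢ,Tⱼ) = Cov(Xᵢ,Xⱼ); the off-diagonal part of the true-score variance is the same as above.
True-score variance = [0.8²·22.7²·0.84 + 1.9²·20.8²·0.87] + 1076.52 = 1635.81 + 1076.52 = 2712.34.
Reliability = 2712.34 / 2968.14 = 0.9138.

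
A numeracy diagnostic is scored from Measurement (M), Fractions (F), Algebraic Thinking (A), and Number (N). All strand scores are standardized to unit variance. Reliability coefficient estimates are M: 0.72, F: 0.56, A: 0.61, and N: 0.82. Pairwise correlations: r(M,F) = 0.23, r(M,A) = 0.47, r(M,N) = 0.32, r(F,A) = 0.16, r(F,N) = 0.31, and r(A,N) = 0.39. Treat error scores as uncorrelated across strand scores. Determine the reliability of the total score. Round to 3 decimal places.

0.834

Var(M+F+A+N) = 4 + 2·[0.23 + 0.47 + 0.32 + 0.16 + 0.31 + 0.39] = 4 + 3.76 = 7.76.
With uncorrelated errors the cross-covariances are all true-score covariance, so they carry over unchanged; only the diagonal terms shrink to ρᵢσᵢ².
True-score variance = [0.72 + 0.56 + 0.61 + 0.82] + 3.76 = 2.71 + 3.76 = 6.47.
Reliability = 6.47 / 7.76 = 0.834.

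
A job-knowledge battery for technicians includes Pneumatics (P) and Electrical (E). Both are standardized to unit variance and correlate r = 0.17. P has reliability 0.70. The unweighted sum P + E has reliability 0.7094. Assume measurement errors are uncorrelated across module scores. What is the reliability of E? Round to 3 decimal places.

Var(P+E) = 2 + 2·0.17 = 2.340.
True-score variance = ρ_P + ρ_E + 2·0.17, so 0.7094 = (0.70 + ρ_E + 0.34) / 2.340.
ρ_E = 0.7094·2.340 − 0.70 − 0.34 = 0.620.

0.620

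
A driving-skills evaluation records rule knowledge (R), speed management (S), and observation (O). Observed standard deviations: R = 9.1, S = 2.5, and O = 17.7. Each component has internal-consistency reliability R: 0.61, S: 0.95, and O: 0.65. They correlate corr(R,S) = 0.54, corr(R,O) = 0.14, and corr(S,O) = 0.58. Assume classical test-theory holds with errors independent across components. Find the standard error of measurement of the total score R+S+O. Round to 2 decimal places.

11.93

Var(total) = 402.35 + 121 = 523.35.
True-score variance = 260.09 + 121 = 381.09, so reliability = 0.7282.
Error variance = 523.35 − 381.09 = 142.26; SEM = √142.26 = 11.93.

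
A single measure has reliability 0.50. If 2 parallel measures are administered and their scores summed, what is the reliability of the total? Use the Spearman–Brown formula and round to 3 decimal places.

0.667

ρ_k = kρ / (1 + (k−1)ρ) = 2·0.50 / (1 + 1·0.50) = 1.000 / 1.500 = 0.667.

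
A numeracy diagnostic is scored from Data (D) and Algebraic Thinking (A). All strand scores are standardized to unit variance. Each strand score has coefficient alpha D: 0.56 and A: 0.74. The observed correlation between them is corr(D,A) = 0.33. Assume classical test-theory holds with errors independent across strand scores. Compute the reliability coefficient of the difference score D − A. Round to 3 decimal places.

0.478

Var(D−A) = 1 + 1 − 2·0.33 = 2 − 0.66 = 1.34.
With uncorrelated errors the cross-covariances are all true-score covariance, so they carry over unchanged; only the diagonal terms shrink to ρᵢσᵢ².
True-score variance = [0.56 + 0.74] − 0.66 = 1.3 − 0.66 = 0.64.
Reliability = 0.64 / 1.34 = 0.478.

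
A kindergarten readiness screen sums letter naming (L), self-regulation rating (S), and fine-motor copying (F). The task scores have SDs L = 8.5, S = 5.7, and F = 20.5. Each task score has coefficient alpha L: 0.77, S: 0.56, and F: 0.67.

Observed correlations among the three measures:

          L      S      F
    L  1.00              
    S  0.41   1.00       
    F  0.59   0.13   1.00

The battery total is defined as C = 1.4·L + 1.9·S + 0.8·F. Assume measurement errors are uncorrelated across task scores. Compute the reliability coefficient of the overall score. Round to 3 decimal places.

Var(C) = 1.4²·8.5² + 1.9²·5.7² + 0.8²·20.5² + 2·[2.66·8.5·5.7·0.41 + 1.12·8.5·20.5·0.59 + 1.52·5.7·20.5·0.13] = 527.859 + 382.147 = 910.006.
Under uncorrelated errors the observed covariances equal the true-score covariances, so only the own-variance terms attenuate.
True-score variance = [1.4²·8.5²·0.77 + 1.9²·5.7²·0.56 + 0.8²·20.5²·0.67] + 382.147 = 354.925 + 382.147 = 737.072.
Reliability = 737.072 / 910.006 = 0.810.

0.810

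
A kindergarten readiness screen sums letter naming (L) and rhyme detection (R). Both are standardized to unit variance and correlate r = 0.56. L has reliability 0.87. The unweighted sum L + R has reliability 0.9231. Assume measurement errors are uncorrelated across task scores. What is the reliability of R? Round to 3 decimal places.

Var(L+R) = 2 + 2·0.56 = 3.120.
True-score variance = ρ_L + ρ_R + 2·0.56, so 0.9231 = (0.87 + ρ_R + 1.12) / 3.120.
ρ_R = 0.9231·3.120 − 0.87 − 1.12 = 0.890.

0.890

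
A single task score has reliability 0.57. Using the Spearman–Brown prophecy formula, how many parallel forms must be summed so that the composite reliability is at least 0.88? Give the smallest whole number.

k ≥ ρ*(1−ρ₁)/(ρ₁(1−ρ*)) = 0.88·0.43 / (0.57·0.12) = 5.532.
Smallest integer k = 6.

6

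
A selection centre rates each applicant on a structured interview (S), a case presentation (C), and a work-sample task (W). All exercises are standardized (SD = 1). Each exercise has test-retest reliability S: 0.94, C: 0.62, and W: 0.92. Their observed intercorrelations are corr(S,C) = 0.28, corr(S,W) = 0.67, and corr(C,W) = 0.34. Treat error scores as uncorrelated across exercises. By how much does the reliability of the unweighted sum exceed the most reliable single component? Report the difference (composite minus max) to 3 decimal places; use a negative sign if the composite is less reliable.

-0.033

Var(sum) = 3 + 2.58 = 5.58; true-score variance = 2.48 + 2.58 = 5.06; composite reliability = 0.9068.
Max component reliability = 0.9400.
Difference = 0.9068 − 0.9400 = -0.033.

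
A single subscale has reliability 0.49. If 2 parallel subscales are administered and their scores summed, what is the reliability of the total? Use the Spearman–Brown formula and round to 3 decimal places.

0.658

ρ_k = kρ / (1 + (k−1)ρ) = 2·0.49 / (1 + 1·0.49) = 0.980 / 1.490 = 0.658.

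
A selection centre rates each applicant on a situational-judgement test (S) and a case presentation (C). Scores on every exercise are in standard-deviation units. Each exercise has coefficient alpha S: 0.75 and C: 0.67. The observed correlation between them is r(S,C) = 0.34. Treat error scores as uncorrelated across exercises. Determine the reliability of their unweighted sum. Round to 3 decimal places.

0.784

Var(S+C) = 2 + 2·[0.34] = 2 + 0.68 = 2.68.
Under uncorrelated errors the observed covariances equal the true-score covariances, so only the own-variance terms attenuate.
True-score variance = [0.75 + 0.67] + 0.68 = 1.42 + 0.68 = 2.1.
Reliability = 2.1 / 2.68 = 0.784.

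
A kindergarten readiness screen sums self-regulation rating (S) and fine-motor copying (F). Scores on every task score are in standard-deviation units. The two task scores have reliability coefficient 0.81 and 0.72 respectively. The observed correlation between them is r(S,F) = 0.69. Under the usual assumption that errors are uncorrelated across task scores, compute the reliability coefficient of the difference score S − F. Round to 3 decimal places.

0.242

Var(S−F) = 1 + 1 − 2·0.69 = 2 − 1.38 = 0.62.
Under uncorrelated errors the observed covariances equal the true-score covariances, so only the own-variance terms attenuate.
True-score variance = [0.81 + 0.72] − 1.38 = 1.53 − 1.38 = 0.15.
Reliability = 0.15 / 0.62 = 0.242.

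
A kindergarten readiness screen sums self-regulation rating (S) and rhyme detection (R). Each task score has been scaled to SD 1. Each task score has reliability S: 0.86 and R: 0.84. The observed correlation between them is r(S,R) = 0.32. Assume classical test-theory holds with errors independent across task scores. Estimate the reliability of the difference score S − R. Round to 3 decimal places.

0.779

Var(S−R) = 1 + 1 − 2·0.32 = 2 − 0.64 = 1.36.
Because errors are independent across components, Cov(Tᵢ,Tⱼ) = Cov(Xᵢ,Xⱼ); the off-diagonal part of the true-score variance is the same as above.
True-score variance = [0.86 + 0.84] − 0.64 = 1.7 − 0.64 = 1.06.
Reliability = 1.06 / 1.36 = 0.779.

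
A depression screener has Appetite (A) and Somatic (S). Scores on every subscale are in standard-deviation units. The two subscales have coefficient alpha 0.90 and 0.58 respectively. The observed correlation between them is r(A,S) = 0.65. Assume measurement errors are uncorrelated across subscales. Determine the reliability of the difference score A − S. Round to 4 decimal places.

0.2571

Var(A−S) = 1 + 1 − 2·0.65 = 2 − 1.3 = 0.7.
Under uncorrelated errors the observed covariances equal the true-score covariances, so only the own-variance terms attenuate.
True-score variance = [0.90 + 0.58] − 1.3 = 1.48 − 1.3 = 0.18.
Reliability = 0.18 / 0.7 = 0.2571.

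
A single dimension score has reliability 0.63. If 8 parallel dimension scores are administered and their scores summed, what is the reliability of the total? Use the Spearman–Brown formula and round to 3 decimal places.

0.932

ρ_k = kρ / (1 + (k−1)ρ) = 8·0.63 / (1 + 7·0.63) = 5.040 / 5.410 = 0.932.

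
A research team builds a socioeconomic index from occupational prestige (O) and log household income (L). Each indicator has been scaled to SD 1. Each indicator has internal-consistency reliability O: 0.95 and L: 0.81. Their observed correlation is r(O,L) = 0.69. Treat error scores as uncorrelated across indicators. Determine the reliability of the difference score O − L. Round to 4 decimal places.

Var(O−L) = 1 + 1 − 2·0.69 = 2 − 1.38 = 0.62.
Because errors are independent across components, Cov(Tᵢ,Tⱼ) = Cov(Xᵢ,Xⱼ); the off-diagonal part of the true-score variance is the same as above.
True-score variance = [0.95 + 0.81] − 1.38 = 1.76 − 1.38 = 0.38.
Reliability = 0.38 / 0.62 = 0.6129.

0.6129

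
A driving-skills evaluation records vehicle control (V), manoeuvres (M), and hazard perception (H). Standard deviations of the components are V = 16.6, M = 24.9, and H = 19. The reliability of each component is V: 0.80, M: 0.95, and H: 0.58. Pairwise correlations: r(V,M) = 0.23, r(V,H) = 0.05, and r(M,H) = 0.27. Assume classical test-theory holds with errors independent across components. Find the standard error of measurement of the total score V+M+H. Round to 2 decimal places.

Var(total) = 1256.57 + 477.15 = 1733.72.
True-score variance = 1018.84 + 477.15 = 1495.99, so reliability = 0.8629.
Error variance = 1733.72 − 1495.99 = 237.732; SEM = √237.732 = 15.42.

15.42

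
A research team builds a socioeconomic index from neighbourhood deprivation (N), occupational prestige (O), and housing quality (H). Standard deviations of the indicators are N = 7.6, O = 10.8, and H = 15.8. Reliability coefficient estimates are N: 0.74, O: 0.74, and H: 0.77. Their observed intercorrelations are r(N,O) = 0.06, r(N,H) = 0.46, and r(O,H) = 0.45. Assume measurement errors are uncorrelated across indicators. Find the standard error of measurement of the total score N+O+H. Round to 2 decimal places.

Var(total) = 424.04 + 273.899 = 697.939.
True-score variance = 321.279 + 273.899 = 595.178, so reliability = 0.8528.
Error variance = 697.939 − 595.178 = 102.761; SEM = √102.761 = 10.14.

10.14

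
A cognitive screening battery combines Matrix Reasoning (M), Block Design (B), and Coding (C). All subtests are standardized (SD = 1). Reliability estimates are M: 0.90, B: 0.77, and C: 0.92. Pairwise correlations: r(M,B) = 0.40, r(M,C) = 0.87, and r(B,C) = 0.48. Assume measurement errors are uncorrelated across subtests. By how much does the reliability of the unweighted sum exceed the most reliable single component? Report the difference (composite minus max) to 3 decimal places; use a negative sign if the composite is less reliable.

Var(sum) = 3 + 3.5 = 6.5; true-score variance = 2.59 + 3.5 = 6.09; composite reliability = 0.9369.
Max component reliability = 0.9200.
Difference = 0.9369 − 0.9200 = 0.017.

0.017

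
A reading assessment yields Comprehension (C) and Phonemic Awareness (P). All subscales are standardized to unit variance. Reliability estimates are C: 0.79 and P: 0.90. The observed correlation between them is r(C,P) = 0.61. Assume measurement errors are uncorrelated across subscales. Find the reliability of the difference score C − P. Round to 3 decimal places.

Var(C−P) = 1 + 1 − 2·0.61 = 2 − 1.22 = 0.78.
Because errors are independent across components, Cov(Tᵢ,Tⱼ) = Cov(Xᵢ,Xⱼ); the off-diagonal part of the true-score variance is the same as above.
True-score variance = [0.79 + 0.90] − 1.22 = 1.69 − 1.22 = 0.47.
Reliability = 0.47 / 0.78 = 0.603.

0.603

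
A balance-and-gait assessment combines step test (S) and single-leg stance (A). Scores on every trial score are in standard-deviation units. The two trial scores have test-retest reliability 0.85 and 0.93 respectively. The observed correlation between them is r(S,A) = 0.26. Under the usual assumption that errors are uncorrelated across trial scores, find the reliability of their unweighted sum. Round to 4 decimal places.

0.9127

Var(S+A) = 2 + 2·[0.26] = 2 + 0.52 = 2.52.
Because errors are independent across components, Cov(Tᵢ,Tⱼ) = Cov(Xᵢ,Xⱼ); the off-diagonal part of the true-score variance is the same as above.
True-score variance = [0.85 + 0.93] + 0.52 = 1.78 + 0.52 = 2.3.
Reliability = 2.3 / 2.52 = 0.9127.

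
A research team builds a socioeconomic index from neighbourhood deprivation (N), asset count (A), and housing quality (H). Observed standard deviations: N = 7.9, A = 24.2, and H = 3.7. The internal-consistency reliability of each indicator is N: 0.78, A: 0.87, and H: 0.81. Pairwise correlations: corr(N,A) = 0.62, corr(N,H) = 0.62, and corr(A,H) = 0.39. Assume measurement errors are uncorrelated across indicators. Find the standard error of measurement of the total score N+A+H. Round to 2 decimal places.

9.62

Var(total) = 661.74 + 343.15 = 1004.89.
True-score variance = 569.275 + 343.15 = 912.425, so reliability = 0.9080.
Error variance = 1004.89 − 912.425 = 92.4645; SEM = √92.4645 = 9.62.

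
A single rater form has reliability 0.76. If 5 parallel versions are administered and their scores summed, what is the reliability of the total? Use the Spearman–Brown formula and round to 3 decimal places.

0.941

ρ_k = kρ / (1 + (k−1)ρ) = 5·0.76 / (1 + 4·0.76) = 3.800 / 4.040 = 0.941.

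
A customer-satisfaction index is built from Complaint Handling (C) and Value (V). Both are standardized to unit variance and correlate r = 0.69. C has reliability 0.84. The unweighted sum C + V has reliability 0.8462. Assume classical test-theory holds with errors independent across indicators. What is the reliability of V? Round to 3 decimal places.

0.640

Var(C+V) = 2 + 2·0.69 = 3.380.
True-score variance = ρ_C + ρ_V + 2·0.69, so 0.8462 = (0.84 + ρ_V + 1.38) / 3.380.
ρ_V = 0.8462·3.380 − 0.84 − 1.38 = 0.640.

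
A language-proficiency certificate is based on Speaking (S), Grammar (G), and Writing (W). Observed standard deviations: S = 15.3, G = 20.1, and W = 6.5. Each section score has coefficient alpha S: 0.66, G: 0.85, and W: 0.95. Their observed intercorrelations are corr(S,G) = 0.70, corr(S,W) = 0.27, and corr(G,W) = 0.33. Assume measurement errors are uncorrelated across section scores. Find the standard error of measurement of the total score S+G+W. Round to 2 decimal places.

11.93

Var(total) = 680.35 + 570.474 = 1250.82.
True-score variance = 538.045 + 570.474 = 1108.52, so reliability = 0.8862.
Error variance = 1250.82 − 1108.52 = 142.305; SEM = √142.305 = 11.93.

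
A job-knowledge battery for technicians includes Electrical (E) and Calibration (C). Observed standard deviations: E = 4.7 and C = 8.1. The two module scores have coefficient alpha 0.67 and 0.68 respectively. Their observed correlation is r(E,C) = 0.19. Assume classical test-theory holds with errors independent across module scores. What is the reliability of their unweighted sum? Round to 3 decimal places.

Var(E+C) = 4.7² + 8.1² + 2·[4.7·8.1·0.19] = 87.7 + 14.4666 = 102.167.
Because errors are independent across components, Cov(Tᵢ,Tⱼ) = Cov(Xᵢ,Xⱼ); the off-diagonal part of the true-score variance is the same as above.
True-score variance = [4.7²·0.67 + 8.1²·0.68] + 14.4666 = 59.4151 + 14.4666 = 73.8817.
Reliability = 73.8817 / 102.167 = 0.723.

0.723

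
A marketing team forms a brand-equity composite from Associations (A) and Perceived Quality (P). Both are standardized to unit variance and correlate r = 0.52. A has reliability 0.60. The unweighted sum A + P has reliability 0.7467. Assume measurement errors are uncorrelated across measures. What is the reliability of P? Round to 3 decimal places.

Var(A+P) = 2 + 2·0.52 = 3.040.
True-score variance = ρ_A + ρ_P + 2·0.52, so 0.7467 = (0.60 + ρ_P + 1.04) / 3.040.
ρ_P = 0.7467·3.040 − 0.60 − 1.04 = 0.630.

0.630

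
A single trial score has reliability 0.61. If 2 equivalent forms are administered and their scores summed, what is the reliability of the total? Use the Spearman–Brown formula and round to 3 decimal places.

ρ_k = kρ / (1 + (k−1)ρ) = 2·0.61 / (1 + 1·0.61) = 1.220 / 1.610 = 0.758.

0.758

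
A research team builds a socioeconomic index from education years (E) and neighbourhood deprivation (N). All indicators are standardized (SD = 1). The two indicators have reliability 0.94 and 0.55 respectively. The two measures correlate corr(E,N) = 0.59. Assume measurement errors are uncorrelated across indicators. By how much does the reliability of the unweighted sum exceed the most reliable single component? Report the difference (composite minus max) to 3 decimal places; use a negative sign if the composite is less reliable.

-0.100

Var(sum) = 2 + 1.18 = 3.18; true-score variance = 1.49 + 1.18 = 2.67; composite reliability = 0.8396.
Max component reliability = 0.9400.
Difference = 0.8396 − 0.9400 = -0.100.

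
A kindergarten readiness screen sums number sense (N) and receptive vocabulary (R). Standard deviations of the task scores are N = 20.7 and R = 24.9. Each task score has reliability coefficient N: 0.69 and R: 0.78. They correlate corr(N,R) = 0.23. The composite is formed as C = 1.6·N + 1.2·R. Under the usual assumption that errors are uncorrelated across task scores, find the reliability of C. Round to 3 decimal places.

0.781

Var(C) = 1.6²·20.7² + 1.2²·24.9² + 2·[1.92·20.7·24.9·0.23] = 1989.75 + 455.228 = 2444.98.
With uncorrelated errors the cross-covariances are all true-score covariance, so they carry over unchanged; only the diagonal terms shrink to ρᵢσᵢ².
True-score variance = [1.6²·20.7²·0.69 + 1.2²·24.9²·0.78] + 455.228 = 1453.28 + 455.228 = 1908.51.
Reliability = 1908.51 / 2444.98 = 0.781.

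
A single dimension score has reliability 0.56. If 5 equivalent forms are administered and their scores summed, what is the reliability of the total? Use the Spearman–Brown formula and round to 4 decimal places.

ρ_k = kρ / (1 + (k−1)ρ) = 5·0.56 / (1 + 4·0.56) = 2.800 / 3.240 = 0.8642.

0.8642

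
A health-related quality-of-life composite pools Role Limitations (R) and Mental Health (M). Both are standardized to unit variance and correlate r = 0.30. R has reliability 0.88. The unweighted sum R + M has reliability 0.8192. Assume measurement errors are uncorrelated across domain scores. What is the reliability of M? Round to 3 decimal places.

Var(R+M) = 2 + 2·0.30 = 2.600.
True-score variance = ρ_R + ρ_M + 2·0.30, so 0.8192 = (0.88 + ρ_M + 0.60) / 2.600.
ρ_M = 0.8192·2.600 − 0.88 − 0.60 = 0.650.

0.650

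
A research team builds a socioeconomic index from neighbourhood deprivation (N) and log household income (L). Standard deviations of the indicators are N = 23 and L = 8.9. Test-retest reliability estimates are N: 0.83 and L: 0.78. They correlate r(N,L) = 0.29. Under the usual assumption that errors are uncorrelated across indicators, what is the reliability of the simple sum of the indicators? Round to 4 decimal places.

0.8523

Var(N+L) = 23² + 8.9² + 2·[23·8.9·0.29] = 608.21 + 118.726 = 726.936.
Under uncorrelated errors the observed covariances equal the true-score covariances, so only the own-variance terms attenuate.
True-score variance = [23²·0.83 + 8.9²·0.78] + 118.726 = 500.854 + 118.726 = 619.58.
Reliability = 619.58 / 726.936 = 0.8523.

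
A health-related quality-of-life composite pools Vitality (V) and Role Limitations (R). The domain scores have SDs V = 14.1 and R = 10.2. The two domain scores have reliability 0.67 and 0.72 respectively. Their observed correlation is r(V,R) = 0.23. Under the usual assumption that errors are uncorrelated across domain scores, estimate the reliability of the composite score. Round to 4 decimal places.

Var(V+R) = 14.1² + 10.2² + 2·[14.1·10.2·0.23] = 302.85 + 66.1572 = 369.007.
With uncorrelated errors the cross-covariances are all true-score covariance, so they carry over unchanged; only the diagonal terms shrink to ρᵢσᵢ².
True-score variance = [14.1²·0.67 + 10.2²·0.72] + 66.1572 = 208.112 + 66.1572 = 274.269.
Reliability = 274.269 / 369.007 = 0.7433.

0.7433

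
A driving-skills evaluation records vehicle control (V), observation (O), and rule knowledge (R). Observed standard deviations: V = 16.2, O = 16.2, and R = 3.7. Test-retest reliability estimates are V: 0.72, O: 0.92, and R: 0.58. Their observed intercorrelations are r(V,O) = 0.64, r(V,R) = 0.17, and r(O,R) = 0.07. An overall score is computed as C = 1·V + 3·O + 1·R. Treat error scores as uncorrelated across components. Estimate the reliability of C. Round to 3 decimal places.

Var(C) = 16.2² + 3²·16.2² + 3.7² + 2·[3·16.2·16.2·0.64 + 16.2·3.7·0.17 + 3·16.2·3.7·0.07] = 2638.09 + 1053.32 = 3691.41.
With uncorrelated errors the cross-covariances are all true-score covariance, so they carry over unchanged; only the diagonal terms shrink to ρᵢσᵢ².
True-score variance = [16.2²·0.72 + 3²·16.2²·0.92 + 3.7²·0.58] + 1053.32 = 2369.9 + 1053.32 = 3423.22.
Reliability = 3423.22 / 3691.41 = 0.927.

0.927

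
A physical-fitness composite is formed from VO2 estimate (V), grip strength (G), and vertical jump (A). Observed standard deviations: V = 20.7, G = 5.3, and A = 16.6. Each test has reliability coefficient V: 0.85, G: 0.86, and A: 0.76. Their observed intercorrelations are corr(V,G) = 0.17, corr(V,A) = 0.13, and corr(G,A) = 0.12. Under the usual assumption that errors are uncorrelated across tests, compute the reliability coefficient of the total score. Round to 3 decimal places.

0.847

Var(V+G+A) = 20.7² + 5.3² + 16.6² + 2·[20.7·5.3·0.17 + 20.7·16.6·0.13 + 5.3·16.6·0.12] = 732.14 + 147.758 = 879.898.
Because errors are independent across components, Cov(Tᵢ,Tⱼ) = Cov(Xᵢ,Xⱼ); the off-diagonal part of the true-score variance is the same as above.
True-score variance = [20.7²·0.85 + 5.3²·0.86 + 16.6²·0.76] + 147.758 = 597.799 + 147.758 = 745.557.
Reliability = 745.557 / 879.898 = 0.847.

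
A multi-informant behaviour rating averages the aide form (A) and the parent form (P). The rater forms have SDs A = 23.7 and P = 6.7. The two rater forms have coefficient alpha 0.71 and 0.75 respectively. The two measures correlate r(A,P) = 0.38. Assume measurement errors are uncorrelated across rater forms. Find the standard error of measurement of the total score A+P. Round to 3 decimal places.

Var(total) = 606.58 + 120.68 = 727.26.
True-score variance = 432.467 + 120.68 = 553.148, so reliability = 0.7606.
Error variance = 727.26 − 553.148 = 174.113; SEM = √174.113 = 13.195.

13.195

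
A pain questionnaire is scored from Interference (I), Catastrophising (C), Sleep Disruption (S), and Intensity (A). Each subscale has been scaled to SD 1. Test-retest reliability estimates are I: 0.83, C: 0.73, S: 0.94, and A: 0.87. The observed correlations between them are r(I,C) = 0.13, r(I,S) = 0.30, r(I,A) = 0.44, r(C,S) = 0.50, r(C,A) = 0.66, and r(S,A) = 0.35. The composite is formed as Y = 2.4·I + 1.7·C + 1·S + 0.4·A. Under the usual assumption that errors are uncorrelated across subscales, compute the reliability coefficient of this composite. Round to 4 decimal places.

0.8852

Var(Y) = 2.4² + 1.7² + 1 + 0.4² + 2·[4.08·0.13 + 2.4·0.30 + 0.96·0.44 + 1.7·0.50 + 0.68·0.66 + 0.4·0.35] = 9.81 + 6.2232 = 16.0332.
Under uncorrelated errors the observed covariances equal the true-score covariances, so only the own-variance terms attenuate.
True-score variance = [2.4²·0.83 + 1.7²·0.73 + 0.94 + 0.4²·0.87] + 6.2232 = 7.9697 + 6.2232 = 14.1929.
Reliability = 14.1929 / 16.0332 = 0.8852.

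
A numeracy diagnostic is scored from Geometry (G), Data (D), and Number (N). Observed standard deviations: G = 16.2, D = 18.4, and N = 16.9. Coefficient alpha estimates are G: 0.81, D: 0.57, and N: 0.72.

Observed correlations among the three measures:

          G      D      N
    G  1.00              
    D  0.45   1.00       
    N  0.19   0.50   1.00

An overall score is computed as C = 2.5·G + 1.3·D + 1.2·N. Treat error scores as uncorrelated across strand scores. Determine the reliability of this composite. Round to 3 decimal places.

Var(C) = 2.5²·16.2² + 1.3²·18.4² + 1.2²·16.9² + 2·[3.25·16.2·18.4·0.45 + 3·16.2·16.9·0.19 + 1.56·18.4·16.9·0.50] = 2623.69 + 1669.09 = 4292.79.
With uncorrelated errors the cross-covariances are all true-score covariance, so they carry over unchanged; only the diagonal terms shrink to ρᵢσᵢ².
True-score variance = [2.5²·16.2²·0.81 + 1.3²·18.4²·0.57 + 1.2²·16.9²·0.72] + 1669.09 = 1950.86 + 1669.09 = 3619.95.
Reliability = 3619.95 / 4292.79 = 0.843.

0.843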